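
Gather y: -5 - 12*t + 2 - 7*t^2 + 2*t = -7*t^2 - 10*t - 3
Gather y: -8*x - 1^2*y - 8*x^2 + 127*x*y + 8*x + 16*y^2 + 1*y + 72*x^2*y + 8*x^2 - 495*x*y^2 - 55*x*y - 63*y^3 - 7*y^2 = -63*y^3 + y^2*(9 - 495*x) + y*(72*x^2 + 72*x)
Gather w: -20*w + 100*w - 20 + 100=80*w + 80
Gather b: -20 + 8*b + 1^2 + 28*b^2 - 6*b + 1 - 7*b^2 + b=21*b^2 + 3*b - 18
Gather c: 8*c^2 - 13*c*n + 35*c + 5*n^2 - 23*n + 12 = 8*c^2 + c*(35 - 13*n) + 5*n^2 - 23*n + 12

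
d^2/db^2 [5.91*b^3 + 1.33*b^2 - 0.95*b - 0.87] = 35.46*b + 2.66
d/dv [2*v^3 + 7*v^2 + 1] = 2*v*(3*v + 7)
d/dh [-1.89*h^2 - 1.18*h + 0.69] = -3.78*h - 1.18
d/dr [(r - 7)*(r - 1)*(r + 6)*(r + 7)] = 4*r^3 + 15*r^2 - 110*r - 245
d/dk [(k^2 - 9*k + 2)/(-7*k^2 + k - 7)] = (-62*k^2 + 14*k + 61)/(49*k^4 - 14*k^3 + 99*k^2 - 14*k + 49)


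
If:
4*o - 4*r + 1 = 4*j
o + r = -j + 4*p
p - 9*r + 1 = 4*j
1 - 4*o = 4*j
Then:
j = 53/216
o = 1/216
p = 7/108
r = 1/108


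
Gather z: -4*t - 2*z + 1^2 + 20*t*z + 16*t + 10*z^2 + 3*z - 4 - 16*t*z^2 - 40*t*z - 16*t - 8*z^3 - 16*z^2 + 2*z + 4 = -4*t - 8*z^3 + z^2*(-16*t - 6) + z*(3 - 20*t) + 1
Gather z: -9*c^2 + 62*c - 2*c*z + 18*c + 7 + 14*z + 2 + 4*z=-9*c^2 + 80*c + z*(18 - 2*c) + 9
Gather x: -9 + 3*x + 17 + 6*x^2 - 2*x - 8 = 6*x^2 + x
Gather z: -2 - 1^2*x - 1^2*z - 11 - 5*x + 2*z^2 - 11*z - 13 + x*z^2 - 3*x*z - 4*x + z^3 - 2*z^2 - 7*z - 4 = x*z^2 - 10*x + z^3 + z*(-3*x - 19) - 30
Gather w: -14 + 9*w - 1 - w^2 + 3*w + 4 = -w^2 + 12*w - 11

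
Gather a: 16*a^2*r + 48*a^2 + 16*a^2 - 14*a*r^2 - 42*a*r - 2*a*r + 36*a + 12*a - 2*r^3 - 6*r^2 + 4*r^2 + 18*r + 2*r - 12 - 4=a^2*(16*r + 64) + a*(-14*r^2 - 44*r + 48) - 2*r^3 - 2*r^2 + 20*r - 16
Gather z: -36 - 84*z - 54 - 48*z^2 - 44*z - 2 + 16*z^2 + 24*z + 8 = -32*z^2 - 104*z - 84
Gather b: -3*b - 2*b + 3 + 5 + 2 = 10 - 5*b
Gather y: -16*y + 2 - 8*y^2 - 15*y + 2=-8*y^2 - 31*y + 4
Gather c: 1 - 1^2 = 0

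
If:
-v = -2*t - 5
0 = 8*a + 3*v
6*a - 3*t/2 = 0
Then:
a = -15/32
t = -15/8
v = 5/4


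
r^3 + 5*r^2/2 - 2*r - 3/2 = (r - 1)*(r + 1/2)*(r + 3)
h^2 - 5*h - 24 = (h - 8)*(h + 3)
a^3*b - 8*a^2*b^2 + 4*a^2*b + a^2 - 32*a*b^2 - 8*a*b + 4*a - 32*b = (a + 4)*(a - 8*b)*(a*b + 1)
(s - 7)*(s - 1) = s^2 - 8*s + 7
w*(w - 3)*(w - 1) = w^3 - 4*w^2 + 3*w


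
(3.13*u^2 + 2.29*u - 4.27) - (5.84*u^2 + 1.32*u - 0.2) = -2.71*u^2 + 0.97*u - 4.07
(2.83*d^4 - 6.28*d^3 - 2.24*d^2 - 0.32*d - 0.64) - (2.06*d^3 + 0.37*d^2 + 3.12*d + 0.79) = 2.83*d^4 - 8.34*d^3 - 2.61*d^2 - 3.44*d - 1.43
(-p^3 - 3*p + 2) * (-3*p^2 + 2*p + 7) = 3*p^5 - 2*p^4 + 2*p^3 - 12*p^2 - 17*p + 14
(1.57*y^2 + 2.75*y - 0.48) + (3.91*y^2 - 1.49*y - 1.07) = 5.48*y^2 + 1.26*y - 1.55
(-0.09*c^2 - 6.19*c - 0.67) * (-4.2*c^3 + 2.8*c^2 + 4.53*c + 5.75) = 0.378*c^5 + 25.746*c^4 - 14.9257*c^3 - 30.4342*c^2 - 38.6276*c - 3.8525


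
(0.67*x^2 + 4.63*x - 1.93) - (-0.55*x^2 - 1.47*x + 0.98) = 1.22*x^2 + 6.1*x - 2.91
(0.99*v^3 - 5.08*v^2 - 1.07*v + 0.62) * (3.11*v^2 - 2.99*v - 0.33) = 3.0789*v^5 - 18.7589*v^4 + 11.5348*v^3 + 6.8039*v^2 - 1.5007*v - 0.2046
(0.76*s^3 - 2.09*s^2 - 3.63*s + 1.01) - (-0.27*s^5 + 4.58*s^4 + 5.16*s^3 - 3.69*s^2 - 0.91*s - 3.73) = 0.27*s^5 - 4.58*s^4 - 4.4*s^3 + 1.6*s^2 - 2.72*s + 4.74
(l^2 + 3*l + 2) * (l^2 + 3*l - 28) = l^4 + 6*l^3 - 17*l^2 - 78*l - 56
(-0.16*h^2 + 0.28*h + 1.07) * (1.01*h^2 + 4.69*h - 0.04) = -0.1616*h^4 - 0.4676*h^3 + 2.4003*h^2 + 5.0071*h - 0.0428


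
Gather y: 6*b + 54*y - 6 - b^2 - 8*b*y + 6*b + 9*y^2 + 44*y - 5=-b^2 + 12*b + 9*y^2 + y*(98 - 8*b) - 11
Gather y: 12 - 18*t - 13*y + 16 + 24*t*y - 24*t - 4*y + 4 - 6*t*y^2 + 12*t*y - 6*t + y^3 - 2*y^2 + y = -48*t + y^3 + y^2*(-6*t - 2) + y*(36*t - 16) + 32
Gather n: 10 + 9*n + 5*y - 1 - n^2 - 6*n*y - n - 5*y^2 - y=-n^2 + n*(8 - 6*y) - 5*y^2 + 4*y + 9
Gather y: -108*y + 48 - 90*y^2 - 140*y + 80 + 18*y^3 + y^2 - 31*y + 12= 18*y^3 - 89*y^2 - 279*y + 140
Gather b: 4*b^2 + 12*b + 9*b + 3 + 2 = 4*b^2 + 21*b + 5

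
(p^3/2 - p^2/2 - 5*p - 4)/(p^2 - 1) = (p^2/2 - p - 4)/(p - 1)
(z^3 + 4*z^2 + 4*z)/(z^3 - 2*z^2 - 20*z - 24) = z/(z - 6)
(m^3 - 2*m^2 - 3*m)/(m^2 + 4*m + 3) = m*(m - 3)/(m + 3)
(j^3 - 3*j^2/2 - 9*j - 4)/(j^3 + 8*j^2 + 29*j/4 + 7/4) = 2*(j^2 - 2*j - 8)/(2*j^2 + 15*j + 7)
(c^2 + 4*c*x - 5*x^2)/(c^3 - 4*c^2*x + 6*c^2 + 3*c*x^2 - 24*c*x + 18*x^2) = (-c - 5*x)/(-c^2 + 3*c*x - 6*c + 18*x)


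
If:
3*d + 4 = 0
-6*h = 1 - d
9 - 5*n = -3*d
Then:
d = -4/3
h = -7/18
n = 1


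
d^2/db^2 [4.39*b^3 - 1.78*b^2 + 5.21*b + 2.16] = 26.34*b - 3.56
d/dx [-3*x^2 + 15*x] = 15 - 6*x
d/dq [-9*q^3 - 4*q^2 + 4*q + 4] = -27*q^2 - 8*q + 4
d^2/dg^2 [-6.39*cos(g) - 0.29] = 6.39*cos(g)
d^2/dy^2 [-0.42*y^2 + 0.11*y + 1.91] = -0.840000000000000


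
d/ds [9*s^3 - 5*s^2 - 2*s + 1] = 27*s^2 - 10*s - 2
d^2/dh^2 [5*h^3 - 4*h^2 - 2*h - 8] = 30*h - 8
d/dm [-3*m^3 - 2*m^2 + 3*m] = -9*m^2 - 4*m + 3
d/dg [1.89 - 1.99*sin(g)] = -1.99*cos(g)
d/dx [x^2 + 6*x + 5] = 2*x + 6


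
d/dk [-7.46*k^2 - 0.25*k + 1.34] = -14.92*k - 0.25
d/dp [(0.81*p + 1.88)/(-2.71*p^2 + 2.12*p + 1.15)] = (2.1951*p^2 + 10.1896*p - 3.0541)/(7.3441*p^4 - 11.4904*p^3 - 1.7386*p^2 + 4.876*p + 1.3225)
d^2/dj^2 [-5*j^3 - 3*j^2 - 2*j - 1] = -30*j - 6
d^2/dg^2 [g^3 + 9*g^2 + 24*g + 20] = 6*g + 18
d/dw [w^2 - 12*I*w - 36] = 2*w - 12*I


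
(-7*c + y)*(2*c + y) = -14*c^2 - 5*c*y + y^2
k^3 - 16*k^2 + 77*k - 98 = (k - 7)^2*(k - 2)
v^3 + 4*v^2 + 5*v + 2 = (v + 1)^2*(v + 2)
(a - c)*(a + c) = a^2 - c^2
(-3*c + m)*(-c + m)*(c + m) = 3*c^3 - c^2*m - 3*c*m^2 + m^3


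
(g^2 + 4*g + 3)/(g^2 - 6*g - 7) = (g + 3)/(g - 7)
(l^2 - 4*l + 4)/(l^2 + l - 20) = (l^2 - 4*l + 4)/(l^2 + l - 20)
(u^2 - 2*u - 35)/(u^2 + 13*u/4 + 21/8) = 8*(u^2 - 2*u - 35)/(8*u^2 + 26*u + 21)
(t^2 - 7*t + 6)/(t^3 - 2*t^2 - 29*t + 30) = 1/(t + 5)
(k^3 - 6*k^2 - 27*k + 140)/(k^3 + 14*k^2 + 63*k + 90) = (k^2 - 11*k + 28)/(k^2 + 9*k + 18)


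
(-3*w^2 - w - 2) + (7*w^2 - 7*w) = 4*w^2 - 8*w - 2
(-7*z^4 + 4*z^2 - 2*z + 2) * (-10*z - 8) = 70*z^5 + 56*z^4 - 40*z^3 - 12*z^2 - 4*z - 16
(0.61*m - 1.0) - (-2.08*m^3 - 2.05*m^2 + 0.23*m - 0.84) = 2.08*m^3 + 2.05*m^2 + 0.38*m - 0.16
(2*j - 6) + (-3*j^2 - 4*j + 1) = -3*j^2 - 2*j - 5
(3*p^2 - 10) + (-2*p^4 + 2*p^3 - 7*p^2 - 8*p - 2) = -2*p^4 + 2*p^3 - 4*p^2 - 8*p - 12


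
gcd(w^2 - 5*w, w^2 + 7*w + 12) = 1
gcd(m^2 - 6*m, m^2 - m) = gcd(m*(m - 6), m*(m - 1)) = m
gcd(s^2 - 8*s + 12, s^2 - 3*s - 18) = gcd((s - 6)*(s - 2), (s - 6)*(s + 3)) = s - 6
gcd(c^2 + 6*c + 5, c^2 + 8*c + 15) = c + 5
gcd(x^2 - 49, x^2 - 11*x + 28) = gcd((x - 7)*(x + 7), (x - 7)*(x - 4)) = x - 7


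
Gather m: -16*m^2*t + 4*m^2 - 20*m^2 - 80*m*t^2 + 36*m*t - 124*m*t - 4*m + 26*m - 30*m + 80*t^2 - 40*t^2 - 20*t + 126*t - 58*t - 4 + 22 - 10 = m^2*(-16*t - 16) + m*(-80*t^2 - 88*t - 8) + 40*t^2 + 48*t + 8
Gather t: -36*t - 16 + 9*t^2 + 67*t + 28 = 9*t^2 + 31*t + 12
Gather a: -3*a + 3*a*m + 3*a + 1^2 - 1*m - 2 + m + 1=3*a*m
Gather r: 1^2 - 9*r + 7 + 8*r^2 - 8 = 8*r^2 - 9*r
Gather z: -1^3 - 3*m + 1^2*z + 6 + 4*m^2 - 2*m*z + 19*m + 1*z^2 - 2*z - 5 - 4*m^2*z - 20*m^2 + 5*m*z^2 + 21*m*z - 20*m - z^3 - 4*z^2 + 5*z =-16*m^2 - 4*m - z^3 + z^2*(5*m - 3) + z*(-4*m^2 + 19*m + 4)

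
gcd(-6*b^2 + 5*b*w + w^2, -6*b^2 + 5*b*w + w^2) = -6*b^2 + 5*b*w + w^2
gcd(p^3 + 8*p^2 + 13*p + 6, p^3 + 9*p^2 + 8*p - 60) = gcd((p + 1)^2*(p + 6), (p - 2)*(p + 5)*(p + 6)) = p + 6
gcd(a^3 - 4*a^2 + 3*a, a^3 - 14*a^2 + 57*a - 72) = a - 3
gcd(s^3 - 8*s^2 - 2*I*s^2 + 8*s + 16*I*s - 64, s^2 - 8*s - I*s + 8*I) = s - 8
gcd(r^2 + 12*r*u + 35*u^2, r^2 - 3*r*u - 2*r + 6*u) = 1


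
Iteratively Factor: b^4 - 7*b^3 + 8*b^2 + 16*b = (b - 4)*(b^3 - 3*b^2 - 4*b) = b*(b - 4)*(b^2 - 3*b - 4) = b*(b - 4)*(b + 1)*(b - 4)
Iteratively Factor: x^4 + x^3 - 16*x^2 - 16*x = (x - 4)*(x^3 + 5*x^2 + 4*x) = (x - 4)*(x + 1)*(x^2 + 4*x) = x*(x - 4)*(x + 1)*(x + 4)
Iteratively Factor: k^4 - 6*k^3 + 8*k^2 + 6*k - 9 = (k - 3)*(k^3 - 3*k^2 - k + 3) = (k - 3)*(k - 1)*(k^2 - 2*k - 3) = (k - 3)*(k - 1)*(k + 1)*(k - 3)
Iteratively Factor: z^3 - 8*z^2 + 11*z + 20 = (z - 5)*(z^2 - 3*z - 4) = (z - 5)*(z - 4)*(z + 1)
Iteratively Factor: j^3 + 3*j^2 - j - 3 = (j - 1)*(j^2 + 4*j + 3) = (j - 1)*(j + 3)*(j + 1)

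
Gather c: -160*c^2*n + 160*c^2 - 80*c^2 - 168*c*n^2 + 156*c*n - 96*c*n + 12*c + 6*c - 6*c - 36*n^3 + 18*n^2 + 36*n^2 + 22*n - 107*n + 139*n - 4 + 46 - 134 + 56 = c^2*(80 - 160*n) + c*(-168*n^2 + 60*n + 12) - 36*n^3 + 54*n^2 + 54*n - 36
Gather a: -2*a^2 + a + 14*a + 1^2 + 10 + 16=-2*a^2 + 15*a + 27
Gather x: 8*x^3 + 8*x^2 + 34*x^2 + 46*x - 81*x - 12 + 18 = 8*x^3 + 42*x^2 - 35*x + 6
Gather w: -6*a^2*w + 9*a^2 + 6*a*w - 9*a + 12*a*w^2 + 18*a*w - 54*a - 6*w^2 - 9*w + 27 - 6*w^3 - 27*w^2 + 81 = 9*a^2 - 63*a - 6*w^3 + w^2*(12*a - 33) + w*(-6*a^2 + 24*a - 9) + 108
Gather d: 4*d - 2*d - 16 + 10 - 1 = 2*d - 7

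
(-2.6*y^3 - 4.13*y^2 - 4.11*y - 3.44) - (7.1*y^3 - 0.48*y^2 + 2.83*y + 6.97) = -9.7*y^3 - 3.65*y^2 - 6.94*y - 10.41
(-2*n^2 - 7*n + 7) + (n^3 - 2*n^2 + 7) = n^3 - 4*n^2 - 7*n + 14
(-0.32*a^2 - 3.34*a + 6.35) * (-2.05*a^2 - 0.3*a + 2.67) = 0.656*a^4 + 6.943*a^3 - 12.8699*a^2 - 10.8228*a + 16.9545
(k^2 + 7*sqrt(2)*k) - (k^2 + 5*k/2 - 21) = -5*k/2 + 7*sqrt(2)*k + 21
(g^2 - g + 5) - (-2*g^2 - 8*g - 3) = 3*g^2 + 7*g + 8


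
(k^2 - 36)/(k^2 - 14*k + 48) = (k + 6)/(k - 8)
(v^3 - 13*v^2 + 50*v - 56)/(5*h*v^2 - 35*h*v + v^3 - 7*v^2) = (v^2 - 6*v + 8)/(v*(5*h + v))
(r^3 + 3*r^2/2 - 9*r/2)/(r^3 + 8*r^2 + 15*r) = (r - 3/2)/(r + 5)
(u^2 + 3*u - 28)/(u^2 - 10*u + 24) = (u + 7)/(u - 6)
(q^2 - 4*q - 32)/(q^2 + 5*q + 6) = (q^2 - 4*q - 32)/(q^2 + 5*q + 6)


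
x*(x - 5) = x^2 - 5*x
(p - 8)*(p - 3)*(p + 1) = p^3 - 10*p^2 + 13*p + 24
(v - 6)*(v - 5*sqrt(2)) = v^2 - 5*sqrt(2)*v - 6*v + 30*sqrt(2)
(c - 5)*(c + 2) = c^2 - 3*c - 10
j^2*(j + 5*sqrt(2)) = j^3 + 5*sqrt(2)*j^2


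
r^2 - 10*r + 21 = (r - 7)*(r - 3)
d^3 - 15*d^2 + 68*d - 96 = (d - 8)*(d - 4)*(d - 3)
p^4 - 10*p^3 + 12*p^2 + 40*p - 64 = (p - 8)*(p - 2)^2*(p + 2)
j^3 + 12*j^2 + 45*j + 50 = (j + 2)*(j + 5)^2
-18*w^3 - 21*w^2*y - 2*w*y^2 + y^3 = (-6*w + y)*(w + y)*(3*w + y)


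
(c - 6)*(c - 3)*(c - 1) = c^3 - 10*c^2 + 27*c - 18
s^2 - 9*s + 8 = (s - 8)*(s - 1)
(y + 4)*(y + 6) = y^2 + 10*y + 24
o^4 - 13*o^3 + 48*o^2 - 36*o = o*(o - 6)^2*(o - 1)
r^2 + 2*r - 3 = (r - 1)*(r + 3)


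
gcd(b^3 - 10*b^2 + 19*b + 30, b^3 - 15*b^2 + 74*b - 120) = b^2 - 11*b + 30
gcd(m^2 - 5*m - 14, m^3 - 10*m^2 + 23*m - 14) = m - 7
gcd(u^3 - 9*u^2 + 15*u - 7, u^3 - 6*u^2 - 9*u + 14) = u^2 - 8*u + 7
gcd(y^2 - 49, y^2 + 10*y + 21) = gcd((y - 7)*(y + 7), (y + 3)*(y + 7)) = y + 7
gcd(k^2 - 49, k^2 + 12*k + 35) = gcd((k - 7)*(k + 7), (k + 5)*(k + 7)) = k + 7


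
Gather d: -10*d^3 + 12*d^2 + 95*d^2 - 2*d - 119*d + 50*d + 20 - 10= -10*d^3 + 107*d^2 - 71*d + 10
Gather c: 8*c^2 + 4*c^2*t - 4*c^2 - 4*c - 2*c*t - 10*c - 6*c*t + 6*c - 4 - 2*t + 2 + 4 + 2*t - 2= c^2*(4*t + 4) + c*(-8*t - 8)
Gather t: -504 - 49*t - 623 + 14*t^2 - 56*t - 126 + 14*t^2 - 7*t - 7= 28*t^2 - 112*t - 1260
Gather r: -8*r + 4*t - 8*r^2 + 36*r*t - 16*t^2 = -8*r^2 + r*(36*t - 8) - 16*t^2 + 4*t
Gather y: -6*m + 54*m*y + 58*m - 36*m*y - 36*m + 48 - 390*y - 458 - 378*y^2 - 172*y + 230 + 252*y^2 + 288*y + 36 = 16*m - 126*y^2 + y*(18*m - 274) - 144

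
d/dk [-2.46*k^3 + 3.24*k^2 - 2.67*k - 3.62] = -7.38*k^2 + 6.48*k - 2.67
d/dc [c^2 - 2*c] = 2*c - 2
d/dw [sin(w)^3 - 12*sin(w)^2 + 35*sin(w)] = (3*sin(w)^2 - 24*sin(w) + 35)*cos(w)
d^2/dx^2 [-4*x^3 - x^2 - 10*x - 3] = -24*x - 2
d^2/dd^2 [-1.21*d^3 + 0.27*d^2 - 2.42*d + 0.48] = 0.54 - 7.26*d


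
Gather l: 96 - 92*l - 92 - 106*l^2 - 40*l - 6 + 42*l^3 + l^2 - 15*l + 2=42*l^3 - 105*l^2 - 147*l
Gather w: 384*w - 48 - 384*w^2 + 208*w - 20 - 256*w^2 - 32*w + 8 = -640*w^2 + 560*w - 60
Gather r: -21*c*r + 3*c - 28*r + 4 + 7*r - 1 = 3*c + r*(-21*c - 21) + 3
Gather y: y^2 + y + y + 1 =y^2 + 2*y + 1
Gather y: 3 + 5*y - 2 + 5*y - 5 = 10*y - 4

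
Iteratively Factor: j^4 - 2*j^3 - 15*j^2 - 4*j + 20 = (j - 1)*(j^3 - j^2 - 16*j - 20) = (j - 1)*(j + 2)*(j^2 - 3*j - 10) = (j - 5)*(j - 1)*(j + 2)*(j + 2)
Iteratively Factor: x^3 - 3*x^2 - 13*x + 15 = (x + 3)*(x^2 - 6*x + 5) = (x - 1)*(x + 3)*(x - 5)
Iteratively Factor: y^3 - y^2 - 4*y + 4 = (y - 2)*(y^2 + y - 2) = (y - 2)*(y + 2)*(y - 1)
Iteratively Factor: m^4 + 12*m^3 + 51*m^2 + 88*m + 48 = (m + 4)*(m^3 + 8*m^2 + 19*m + 12) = (m + 4)^2*(m^2 + 4*m + 3) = (m + 3)*(m + 4)^2*(m + 1)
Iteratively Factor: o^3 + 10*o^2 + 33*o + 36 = (o + 3)*(o^2 + 7*o + 12) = (o + 3)*(o + 4)*(o + 3)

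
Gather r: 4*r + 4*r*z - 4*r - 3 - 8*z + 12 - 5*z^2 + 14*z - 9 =4*r*z - 5*z^2 + 6*z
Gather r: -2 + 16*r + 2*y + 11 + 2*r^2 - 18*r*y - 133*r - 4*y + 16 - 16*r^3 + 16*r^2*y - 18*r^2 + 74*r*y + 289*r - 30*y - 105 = -16*r^3 + r^2*(16*y - 16) + r*(56*y + 172) - 32*y - 80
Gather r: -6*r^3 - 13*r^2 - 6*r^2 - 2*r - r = -6*r^3 - 19*r^2 - 3*r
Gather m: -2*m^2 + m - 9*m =-2*m^2 - 8*m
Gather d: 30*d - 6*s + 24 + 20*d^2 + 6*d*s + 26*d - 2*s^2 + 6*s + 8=20*d^2 + d*(6*s + 56) - 2*s^2 + 32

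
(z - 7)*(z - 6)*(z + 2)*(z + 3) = z^4 - 8*z^3 - 17*z^2 + 132*z + 252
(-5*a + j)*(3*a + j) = -15*a^2 - 2*a*j + j^2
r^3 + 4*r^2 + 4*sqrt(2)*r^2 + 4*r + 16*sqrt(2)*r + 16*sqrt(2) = (r + 2)^2*(r + 4*sqrt(2))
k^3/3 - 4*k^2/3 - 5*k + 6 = (k/3 + 1)*(k - 6)*(k - 1)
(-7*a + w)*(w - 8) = -7*a*w + 56*a + w^2 - 8*w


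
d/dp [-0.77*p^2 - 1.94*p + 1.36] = -1.54*p - 1.94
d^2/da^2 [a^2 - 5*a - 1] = 2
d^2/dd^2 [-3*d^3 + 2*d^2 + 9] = 4 - 18*d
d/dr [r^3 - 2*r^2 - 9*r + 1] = 3*r^2 - 4*r - 9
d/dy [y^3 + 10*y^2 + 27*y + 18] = 3*y^2 + 20*y + 27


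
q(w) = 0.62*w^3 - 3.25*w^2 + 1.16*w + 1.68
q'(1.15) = -3.86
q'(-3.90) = 54.80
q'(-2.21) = 24.61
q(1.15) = -0.34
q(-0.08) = 1.57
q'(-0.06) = 1.56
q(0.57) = 1.40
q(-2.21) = -23.45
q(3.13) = -7.52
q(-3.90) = -89.05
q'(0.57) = -1.94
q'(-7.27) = 146.72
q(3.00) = -7.35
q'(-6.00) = 107.12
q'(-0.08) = 1.69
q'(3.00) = -1.60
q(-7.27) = -416.75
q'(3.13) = -0.96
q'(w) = 1.86*w^2 - 6.5*w + 1.16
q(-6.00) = -256.20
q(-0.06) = 1.60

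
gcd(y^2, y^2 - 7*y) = y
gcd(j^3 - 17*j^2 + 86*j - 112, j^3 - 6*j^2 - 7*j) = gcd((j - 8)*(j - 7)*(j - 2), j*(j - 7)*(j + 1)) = j - 7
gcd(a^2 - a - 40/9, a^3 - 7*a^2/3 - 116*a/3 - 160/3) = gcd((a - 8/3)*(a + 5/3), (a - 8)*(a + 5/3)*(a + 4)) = a + 5/3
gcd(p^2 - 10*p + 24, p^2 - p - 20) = 1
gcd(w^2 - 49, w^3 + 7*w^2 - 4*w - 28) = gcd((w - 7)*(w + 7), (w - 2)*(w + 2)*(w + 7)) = w + 7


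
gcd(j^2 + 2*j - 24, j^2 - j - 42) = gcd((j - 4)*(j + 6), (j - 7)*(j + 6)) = j + 6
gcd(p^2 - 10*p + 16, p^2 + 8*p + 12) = 1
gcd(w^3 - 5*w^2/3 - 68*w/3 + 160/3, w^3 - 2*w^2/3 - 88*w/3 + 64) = w^2 - 20*w/3 + 32/3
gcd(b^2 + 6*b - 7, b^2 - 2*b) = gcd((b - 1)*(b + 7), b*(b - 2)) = 1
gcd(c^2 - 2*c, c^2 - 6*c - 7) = 1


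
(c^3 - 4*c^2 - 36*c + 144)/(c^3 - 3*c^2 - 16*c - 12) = (c^2 + 2*c - 24)/(c^2 + 3*c + 2)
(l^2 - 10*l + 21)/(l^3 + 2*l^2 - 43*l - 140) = (l - 3)/(l^2 + 9*l + 20)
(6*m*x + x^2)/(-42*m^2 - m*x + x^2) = x/(-7*m + x)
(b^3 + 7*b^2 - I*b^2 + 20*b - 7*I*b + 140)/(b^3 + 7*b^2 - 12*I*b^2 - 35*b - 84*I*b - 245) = (b + 4*I)/(b - 7*I)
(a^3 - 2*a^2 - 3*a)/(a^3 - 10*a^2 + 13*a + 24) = a/(a - 8)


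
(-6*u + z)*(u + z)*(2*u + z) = -12*u^3 - 16*u^2*z - 3*u*z^2 + z^3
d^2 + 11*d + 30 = (d + 5)*(d + 6)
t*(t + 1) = t^2 + t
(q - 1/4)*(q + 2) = q^2 + 7*q/4 - 1/2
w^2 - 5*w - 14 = (w - 7)*(w + 2)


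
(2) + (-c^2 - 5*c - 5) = -c^2 - 5*c - 3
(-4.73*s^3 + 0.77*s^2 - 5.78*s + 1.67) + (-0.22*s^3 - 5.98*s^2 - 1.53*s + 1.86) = -4.95*s^3 - 5.21*s^2 - 7.31*s + 3.53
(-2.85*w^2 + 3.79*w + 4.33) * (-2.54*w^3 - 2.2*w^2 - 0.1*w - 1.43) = 7.239*w^5 - 3.3566*w^4 - 19.0512*w^3 - 5.8295*w^2 - 5.8527*w - 6.1919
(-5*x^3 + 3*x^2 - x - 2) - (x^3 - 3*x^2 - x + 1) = -6*x^3 + 6*x^2 - 3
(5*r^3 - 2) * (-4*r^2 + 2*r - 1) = -20*r^5 + 10*r^4 - 5*r^3 + 8*r^2 - 4*r + 2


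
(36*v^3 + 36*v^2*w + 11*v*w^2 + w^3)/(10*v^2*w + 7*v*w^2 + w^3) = (18*v^2 + 9*v*w + w^2)/(w*(5*v + w))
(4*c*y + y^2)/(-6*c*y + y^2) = (4*c + y)/(-6*c + y)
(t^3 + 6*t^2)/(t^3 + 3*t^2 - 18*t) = t/(t - 3)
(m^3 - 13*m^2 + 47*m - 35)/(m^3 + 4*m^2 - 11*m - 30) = (m^3 - 13*m^2 + 47*m - 35)/(m^3 + 4*m^2 - 11*m - 30)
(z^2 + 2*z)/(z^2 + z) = (z + 2)/(z + 1)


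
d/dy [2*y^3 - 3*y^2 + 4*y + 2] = 6*y^2 - 6*y + 4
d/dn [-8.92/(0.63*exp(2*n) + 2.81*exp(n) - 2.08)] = (11.2392*exp(n) + 25.0652)*exp(n)/(0.63*exp(2*n) + 2.81*exp(n) - 2.08)^2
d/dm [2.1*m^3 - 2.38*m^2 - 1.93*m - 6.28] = 6.3*m^2 - 4.76*m - 1.93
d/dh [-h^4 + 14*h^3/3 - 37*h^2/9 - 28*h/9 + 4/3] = -4*h^3 + 14*h^2 - 74*h/9 - 28/9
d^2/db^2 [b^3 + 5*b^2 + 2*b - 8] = 6*b + 10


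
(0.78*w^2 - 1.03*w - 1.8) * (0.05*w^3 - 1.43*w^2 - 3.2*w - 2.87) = 0.039*w^5 - 1.1669*w^4 - 1.1131*w^3 + 3.6314*w^2 + 8.7161*w + 5.166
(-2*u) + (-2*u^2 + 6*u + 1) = -2*u^2 + 4*u + 1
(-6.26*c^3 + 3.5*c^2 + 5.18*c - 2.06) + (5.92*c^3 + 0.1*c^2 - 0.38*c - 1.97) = -0.34*c^3 + 3.6*c^2 + 4.8*c - 4.03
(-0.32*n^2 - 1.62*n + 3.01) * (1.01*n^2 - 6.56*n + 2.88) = -0.3232*n^4 + 0.463*n^3 + 12.7457*n^2 - 24.4112*n + 8.6688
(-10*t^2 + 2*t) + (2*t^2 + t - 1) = -8*t^2 + 3*t - 1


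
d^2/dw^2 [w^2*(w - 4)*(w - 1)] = 12*w^2 - 30*w + 8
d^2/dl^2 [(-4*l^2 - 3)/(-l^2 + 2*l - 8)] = 2*(8*l^3 - 87*l^2 - 18*l + 244)/(l^6 - 6*l^5 + 36*l^4 - 104*l^3 + 288*l^2 - 384*l + 512)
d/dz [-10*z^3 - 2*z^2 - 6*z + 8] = -30*z^2 - 4*z - 6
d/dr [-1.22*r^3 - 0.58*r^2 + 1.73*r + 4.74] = -3.66*r^2 - 1.16*r + 1.73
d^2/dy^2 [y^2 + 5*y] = 2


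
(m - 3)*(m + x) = m^2 + m*x - 3*m - 3*x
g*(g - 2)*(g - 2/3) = g^3 - 8*g^2/3 + 4*g/3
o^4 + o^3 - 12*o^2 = o^2*(o - 3)*(o + 4)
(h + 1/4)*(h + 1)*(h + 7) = h^3 + 33*h^2/4 + 9*h + 7/4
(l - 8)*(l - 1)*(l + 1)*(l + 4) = l^4 - 4*l^3 - 33*l^2 + 4*l + 32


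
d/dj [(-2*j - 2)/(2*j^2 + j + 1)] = 4*j*(j + 2)/(4*j^4 + 4*j^3 + 5*j^2 + 2*j + 1)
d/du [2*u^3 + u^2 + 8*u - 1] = 6*u^2 + 2*u + 8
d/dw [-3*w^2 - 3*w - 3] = -6*w - 3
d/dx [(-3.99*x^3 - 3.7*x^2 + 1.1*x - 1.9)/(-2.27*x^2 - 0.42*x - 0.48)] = (9.0573*x^4 + 3.3516*x^3 + 9.7966*x^2 - 5.074*x - 1.326)/(5.1529*x^4 + 1.9068*x^3 + 2.3556*x^2 + 0.4032*x + 0.2304)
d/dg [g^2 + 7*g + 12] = 2*g + 7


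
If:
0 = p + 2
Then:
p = -2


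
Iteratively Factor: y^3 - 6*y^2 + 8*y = (y - 4)*(y^2 - 2*y) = y*(y - 4)*(y - 2)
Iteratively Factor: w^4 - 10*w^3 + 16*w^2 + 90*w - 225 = (w - 3)*(w^3 - 7*w^2 - 5*w + 75) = (w - 5)*(w - 3)*(w^2 - 2*w - 15) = (w - 5)^2*(w - 3)*(w + 3)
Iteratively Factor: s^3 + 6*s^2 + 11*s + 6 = (s + 2)*(s^2 + 4*s + 3) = (s + 1)*(s + 2)*(s + 3)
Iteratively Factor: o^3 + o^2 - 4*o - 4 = (o + 1)*(o^2 - 4) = (o - 2)*(o + 1)*(o + 2)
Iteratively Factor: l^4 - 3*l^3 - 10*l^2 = (l - 5)*(l^3 + 2*l^2) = l*(l - 5)*(l^2 + 2*l) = l^2*(l - 5)*(l + 2)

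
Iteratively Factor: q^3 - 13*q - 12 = (q + 3)*(q^2 - 3*q - 4) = (q + 1)*(q + 3)*(q - 4)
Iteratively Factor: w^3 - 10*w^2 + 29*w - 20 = (w - 5)*(w^2 - 5*w + 4) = (w - 5)*(w - 4)*(w - 1)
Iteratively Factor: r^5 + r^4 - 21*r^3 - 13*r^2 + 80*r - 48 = (r + 3)*(r^4 - 2*r^3 - 15*r^2 + 32*r - 16) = (r - 4)*(r + 3)*(r^3 + 2*r^2 - 7*r + 4) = (r - 4)*(r + 3)*(r + 4)*(r^2 - 2*r + 1) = (r - 4)*(r - 1)*(r + 3)*(r + 4)*(r - 1)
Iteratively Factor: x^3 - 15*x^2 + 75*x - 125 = (x - 5)*(x^2 - 10*x + 25) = (x - 5)^2*(x - 5)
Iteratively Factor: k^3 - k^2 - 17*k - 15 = (k + 1)*(k^2 - 2*k - 15) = (k - 5)*(k + 1)*(k + 3)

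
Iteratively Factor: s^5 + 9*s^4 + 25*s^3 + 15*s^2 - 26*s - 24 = (s - 1)*(s^4 + 10*s^3 + 35*s^2 + 50*s + 24) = (s - 1)*(s + 1)*(s^3 + 9*s^2 + 26*s + 24) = (s - 1)*(s + 1)*(s + 4)*(s^2 + 5*s + 6) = (s - 1)*(s + 1)*(s + 2)*(s + 4)*(s + 3)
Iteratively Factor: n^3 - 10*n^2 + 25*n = (n)*(n^2 - 10*n + 25) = n*(n - 5)*(n - 5)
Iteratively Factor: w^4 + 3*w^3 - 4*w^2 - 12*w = (w)*(w^3 + 3*w^2 - 4*w - 12) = w*(w - 2)*(w^2 + 5*w + 6) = w*(w - 2)*(w + 2)*(w + 3)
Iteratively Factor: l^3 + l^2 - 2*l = (l + 2)*(l^2 - l) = l*(l + 2)*(l - 1)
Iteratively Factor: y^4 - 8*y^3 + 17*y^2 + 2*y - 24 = (y - 3)*(y^3 - 5*y^2 + 2*y + 8) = (y - 3)*(y + 1)*(y^2 - 6*y + 8) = (y - 3)*(y - 2)*(y + 1)*(y - 4)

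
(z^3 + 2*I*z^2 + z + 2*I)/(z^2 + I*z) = z + I + 2/z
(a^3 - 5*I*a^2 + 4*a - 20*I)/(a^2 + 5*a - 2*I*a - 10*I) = (a^2 - 3*I*a + 10)/(a + 5)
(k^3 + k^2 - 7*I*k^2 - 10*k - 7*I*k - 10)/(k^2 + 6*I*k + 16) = (k^2 + k*(1 - 5*I) - 5*I)/(k + 8*I)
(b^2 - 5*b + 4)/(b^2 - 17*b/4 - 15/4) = 4*(-b^2 + 5*b - 4)/(-4*b^2 + 17*b + 15)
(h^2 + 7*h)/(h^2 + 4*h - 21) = h/(h - 3)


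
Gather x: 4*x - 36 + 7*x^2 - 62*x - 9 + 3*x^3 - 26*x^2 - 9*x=3*x^3 - 19*x^2 - 67*x - 45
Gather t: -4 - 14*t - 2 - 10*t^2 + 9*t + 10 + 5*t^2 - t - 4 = -5*t^2 - 6*t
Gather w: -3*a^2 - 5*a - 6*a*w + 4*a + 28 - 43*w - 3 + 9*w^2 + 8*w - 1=-3*a^2 - a + 9*w^2 + w*(-6*a - 35) + 24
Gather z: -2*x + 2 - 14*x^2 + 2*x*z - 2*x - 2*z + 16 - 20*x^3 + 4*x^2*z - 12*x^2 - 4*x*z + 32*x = -20*x^3 - 26*x^2 + 28*x + z*(4*x^2 - 2*x - 2) + 18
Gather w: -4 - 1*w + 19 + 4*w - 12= 3*w + 3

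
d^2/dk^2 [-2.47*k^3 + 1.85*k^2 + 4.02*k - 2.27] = 3.7 - 14.82*k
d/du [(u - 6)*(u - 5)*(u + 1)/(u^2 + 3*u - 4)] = (u^4 + 6*u^3 - 61*u^2 + 20*u - 166)/(u^4 + 6*u^3 + u^2 - 24*u + 16)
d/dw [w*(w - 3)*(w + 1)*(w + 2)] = 4*w^3 - 14*w - 6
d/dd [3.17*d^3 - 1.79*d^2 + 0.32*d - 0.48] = 9.51*d^2 - 3.58*d + 0.32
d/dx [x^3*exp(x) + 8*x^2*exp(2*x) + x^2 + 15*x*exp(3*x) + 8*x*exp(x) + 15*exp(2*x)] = x^3*exp(x) + 16*x^2*exp(2*x) + 3*x^2*exp(x) + 45*x*exp(3*x) + 16*x*exp(2*x) + 8*x*exp(x) + 2*x + 15*exp(3*x) + 30*exp(2*x) + 8*exp(x)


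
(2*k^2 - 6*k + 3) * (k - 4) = 2*k^3 - 14*k^2 + 27*k - 12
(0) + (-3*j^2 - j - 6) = -3*j^2 - j - 6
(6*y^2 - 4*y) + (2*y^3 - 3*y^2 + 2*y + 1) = 2*y^3 + 3*y^2 - 2*y + 1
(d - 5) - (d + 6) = -11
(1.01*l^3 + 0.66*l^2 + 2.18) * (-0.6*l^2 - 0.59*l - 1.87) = -0.606*l^5 - 0.9919*l^4 - 2.2781*l^3 - 2.5422*l^2 - 1.2862*l - 4.0766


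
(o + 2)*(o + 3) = o^2 + 5*o + 6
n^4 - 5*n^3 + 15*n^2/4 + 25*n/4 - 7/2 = (n - 7/2)*(n - 2)*(n - 1/2)*(n + 1)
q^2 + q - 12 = (q - 3)*(q + 4)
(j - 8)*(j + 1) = j^2 - 7*j - 8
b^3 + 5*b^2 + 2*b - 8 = (b - 1)*(b + 2)*(b + 4)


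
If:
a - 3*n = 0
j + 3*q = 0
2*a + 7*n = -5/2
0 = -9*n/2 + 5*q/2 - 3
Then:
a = -15/26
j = -333/130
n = -5/26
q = 111/130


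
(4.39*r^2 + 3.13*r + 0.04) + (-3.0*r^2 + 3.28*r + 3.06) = 1.39*r^2 + 6.41*r + 3.1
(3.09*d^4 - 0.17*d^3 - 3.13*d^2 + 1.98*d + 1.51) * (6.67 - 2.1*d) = -6.489*d^5 + 20.9673*d^4 + 5.4391*d^3 - 25.0351*d^2 + 10.0356*d + 10.0717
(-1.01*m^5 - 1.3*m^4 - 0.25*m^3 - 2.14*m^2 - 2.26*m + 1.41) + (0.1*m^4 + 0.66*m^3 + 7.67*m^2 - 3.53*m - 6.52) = -1.01*m^5 - 1.2*m^4 + 0.41*m^3 + 5.53*m^2 - 5.79*m - 5.11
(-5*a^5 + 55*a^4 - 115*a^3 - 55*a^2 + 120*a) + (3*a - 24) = -5*a^5 + 55*a^4 - 115*a^3 - 55*a^2 + 123*a - 24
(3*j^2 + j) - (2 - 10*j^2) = 13*j^2 + j - 2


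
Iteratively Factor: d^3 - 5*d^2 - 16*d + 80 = (d - 5)*(d^2 - 16) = (d - 5)*(d - 4)*(d + 4)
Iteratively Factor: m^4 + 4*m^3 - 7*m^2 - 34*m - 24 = (m + 1)*(m^3 + 3*m^2 - 10*m - 24) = (m + 1)*(m + 4)*(m^2 - m - 6) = (m - 3)*(m + 1)*(m + 4)*(m + 2)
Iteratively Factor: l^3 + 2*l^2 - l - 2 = (l + 1)*(l^2 + l - 2) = (l + 1)*(l + 2)*(l - 1)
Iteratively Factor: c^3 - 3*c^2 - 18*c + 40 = (c + 4)*(c^2 - 7*c + 10) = (c - 5)*(c + 4)*(c - 2)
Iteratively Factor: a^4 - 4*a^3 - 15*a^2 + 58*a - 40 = (a - 1)*(a^3 - 3*a^2 - 18*a + 40) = (a - 5)*(a - 1)*(a^2 + 2*a - 8) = (a - 5)*(a - 2)*(a - 1)*(a + 4)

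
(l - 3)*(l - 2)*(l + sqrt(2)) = l^3 - 5*l^2 + sqrt(2)*l^2 - 5*sqrt(2)*l + 6*l + 6*sqrt(2)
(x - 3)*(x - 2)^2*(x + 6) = x^4 - x^3 - 26*x^2 + 84*x - 72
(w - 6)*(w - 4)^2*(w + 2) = w^4 - 12*w^3 + 36*w^2 + 32*w - 192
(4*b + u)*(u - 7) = 4*b*u - 28*b + u^2 - 7*u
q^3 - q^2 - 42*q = q*(q - 7)*(q + 6)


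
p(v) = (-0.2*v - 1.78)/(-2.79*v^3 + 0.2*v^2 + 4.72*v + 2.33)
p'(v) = (-0.2*v - 1.78)*(8.37*v^2 - 0.4*v - 4.72)/(-2.79*v^3 + 0.2*v^2 + 4.72*v + 2.33)^2 - 0.2/(-2.79*v^3 + 0.2*v^2 + 4.72*v + 2.33)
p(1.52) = -12.37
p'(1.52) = -1029.09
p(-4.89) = -0.00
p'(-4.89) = -0.00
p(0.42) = -0.45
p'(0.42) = 0.32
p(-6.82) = -0.00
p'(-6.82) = -0.00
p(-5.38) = -0.00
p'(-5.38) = -0.00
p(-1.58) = -0.23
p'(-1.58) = -0.64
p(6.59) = 0.00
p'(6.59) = -0.00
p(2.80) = 0.05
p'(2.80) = -0.07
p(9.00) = 0.00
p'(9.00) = -0.00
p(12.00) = 0.00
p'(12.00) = -0.00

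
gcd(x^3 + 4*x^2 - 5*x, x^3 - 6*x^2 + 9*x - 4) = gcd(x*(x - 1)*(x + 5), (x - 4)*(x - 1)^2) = x - 1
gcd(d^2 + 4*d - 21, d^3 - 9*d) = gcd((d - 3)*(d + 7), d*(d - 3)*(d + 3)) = d - 3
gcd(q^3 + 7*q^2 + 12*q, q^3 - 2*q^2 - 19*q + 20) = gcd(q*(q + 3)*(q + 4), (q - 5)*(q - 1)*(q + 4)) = q + 4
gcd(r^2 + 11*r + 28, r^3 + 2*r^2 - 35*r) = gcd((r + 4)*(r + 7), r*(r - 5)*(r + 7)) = r + 7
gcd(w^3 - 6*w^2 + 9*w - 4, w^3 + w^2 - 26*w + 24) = w^2 - 5*w + 4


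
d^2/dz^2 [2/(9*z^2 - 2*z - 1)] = 4*(81*z^2 - 18*z - 4*(9*z - 1)^2 - 9)/(-9*z^2 + 2*z + 1)^3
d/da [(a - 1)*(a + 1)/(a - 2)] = (a^2 - 4*a + 1)/(a^2 - 4*a + 4)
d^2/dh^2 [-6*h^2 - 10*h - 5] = -12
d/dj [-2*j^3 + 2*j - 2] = 2 - 6*j^2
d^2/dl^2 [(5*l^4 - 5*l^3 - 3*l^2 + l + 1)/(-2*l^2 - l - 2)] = 2*(-20*l^6 - 30*l^5 - 75*l^4 - 105*l^3 - 138*l^2 + 66*l + 17)/(8*l^6 + 12*l^5 + 30*l^4 + 25*l^3 + 30*l^2 + 12*l + 8)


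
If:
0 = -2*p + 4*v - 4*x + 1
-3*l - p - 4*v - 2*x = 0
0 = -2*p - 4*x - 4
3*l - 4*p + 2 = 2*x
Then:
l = 7/3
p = 11/3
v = -5/4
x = -17/6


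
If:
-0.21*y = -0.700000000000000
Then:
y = 3.33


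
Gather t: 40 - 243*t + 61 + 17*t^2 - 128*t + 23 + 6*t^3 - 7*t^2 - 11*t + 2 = 6*t^3 + 10*t^2 - 382*t + 126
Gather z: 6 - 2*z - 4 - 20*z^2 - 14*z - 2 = -20*z^2 - 16*z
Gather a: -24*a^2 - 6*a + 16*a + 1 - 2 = -24*a^2 + 10*a - 1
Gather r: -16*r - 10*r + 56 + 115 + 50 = 221 - 26*r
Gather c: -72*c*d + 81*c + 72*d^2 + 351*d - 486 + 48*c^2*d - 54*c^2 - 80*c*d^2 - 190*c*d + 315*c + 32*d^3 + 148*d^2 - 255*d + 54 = c^2*(48*d - 54) + c*(-80*d^2 - 262*d + 396) + 32*d^3 + 220*d^2 + 96*d - 432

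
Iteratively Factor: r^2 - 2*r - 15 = (r + 3)*(r - 5)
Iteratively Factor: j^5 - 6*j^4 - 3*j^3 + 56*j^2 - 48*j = (j + 3)*(j^4 - 9*j^3 + 24*j^2 - 16*j) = (j - 4)*(j + 3)*(j^3 - 5*j^2 + 4*j) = (j - 4)*(j - 1)*(j + 3)*(j^2 - 4*j) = (j - 4)^2*(j - 1)*(j + 3)*(j)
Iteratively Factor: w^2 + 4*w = (w + 4)*(w)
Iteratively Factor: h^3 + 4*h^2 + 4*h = (h + 2)*(h^2 + 2*h) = h*(h + 2)*(h + 2)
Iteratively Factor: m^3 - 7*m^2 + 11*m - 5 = (m - 5)*(m^2 - 2*m + 1) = (m - 5)*(m - 1)*(m - 1)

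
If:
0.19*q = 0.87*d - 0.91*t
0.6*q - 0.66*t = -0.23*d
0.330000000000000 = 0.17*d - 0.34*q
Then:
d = -22.32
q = -12.13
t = -18.80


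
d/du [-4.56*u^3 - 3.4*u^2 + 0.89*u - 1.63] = -13.68*u^2 - 6.8*u + 0.89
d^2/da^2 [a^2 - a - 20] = 2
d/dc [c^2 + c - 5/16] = 2*c + 1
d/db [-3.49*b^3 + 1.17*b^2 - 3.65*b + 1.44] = -10.47*b^2 + 2.34*b - 3.65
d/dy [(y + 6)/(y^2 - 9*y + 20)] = (y^2 - 9*y - (y + 6)*(2*y - 9) + 20)/(y^2 - 9*y + 20)^2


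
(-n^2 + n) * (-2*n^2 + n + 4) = 2*n^4 - 3*n^3 - 3*n^2 + 4*n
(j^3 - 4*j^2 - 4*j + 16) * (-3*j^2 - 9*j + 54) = -3*j^5 + 3*j^4 + 102*j^3 - 228*j^2 - 360*j + 864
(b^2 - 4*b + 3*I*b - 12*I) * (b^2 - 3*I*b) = b^4 - 4*b^3 + 9*b^2 - 36*b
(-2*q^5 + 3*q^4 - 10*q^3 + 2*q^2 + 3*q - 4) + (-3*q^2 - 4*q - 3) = -2*q^5 + 3*q^4 - 10*q^3 - q^2 - q - 7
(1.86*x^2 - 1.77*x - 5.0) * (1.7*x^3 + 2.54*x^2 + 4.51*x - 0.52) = 3.162*x^5 + 1.7154*x^4 - 4.6072*x^3 - 21.6499*x^2 - 21.6296*x + 2.6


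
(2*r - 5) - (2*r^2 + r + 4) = -2*r^2 + r - 9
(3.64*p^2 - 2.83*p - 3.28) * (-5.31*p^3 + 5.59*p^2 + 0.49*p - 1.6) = -19.3284*p^5 + 35.3749*p^4 + 3.3807*p^3 - 25.5459*p^2 + 2.9208*p + 5.248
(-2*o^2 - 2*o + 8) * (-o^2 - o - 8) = 2*o^4 + 4*o^3 + 10*o^2 + 8*o - 64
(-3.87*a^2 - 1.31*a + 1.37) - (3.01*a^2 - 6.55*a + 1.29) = -6.88*a^2 + 5.24*a + 0.0800000000000001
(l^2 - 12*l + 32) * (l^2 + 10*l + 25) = l^4 - 2*l^3 - 63*l^2 + 20*l + 800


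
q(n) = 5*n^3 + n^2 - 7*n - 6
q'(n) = 15*n^2 + 2*n - 7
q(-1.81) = -19.70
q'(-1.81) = 38.52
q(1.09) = -5.97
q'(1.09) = 13.00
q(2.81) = 93.17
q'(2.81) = 117.06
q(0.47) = -8.55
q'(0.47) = -2.75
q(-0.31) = -3.88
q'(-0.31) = -6.18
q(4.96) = 594.00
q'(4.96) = 371.94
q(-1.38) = -7.58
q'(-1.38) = 18.81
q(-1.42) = -8.36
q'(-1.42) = 20.41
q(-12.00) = -8418.00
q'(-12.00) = 2129.00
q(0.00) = -6.00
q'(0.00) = -7.00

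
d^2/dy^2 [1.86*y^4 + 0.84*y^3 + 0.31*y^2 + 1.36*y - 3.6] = 22.32*y^2 + 5.04*y + 0.62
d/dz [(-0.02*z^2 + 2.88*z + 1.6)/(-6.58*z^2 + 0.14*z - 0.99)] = (18.9476*z^2 + 21.0956*z - 3.0752)/(43.2964*z^4 - 1.8424*z^3 + 13.048*z^2 - 0.2772*z + 0.9801)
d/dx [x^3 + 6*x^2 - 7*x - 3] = 3*x^2 + 12*x - 7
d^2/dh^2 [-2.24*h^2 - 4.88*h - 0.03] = -4.48000000000000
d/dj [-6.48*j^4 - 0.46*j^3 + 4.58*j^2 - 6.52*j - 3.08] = -25.92*j^3 - 1.38*j^2 + 9.16*j - 6.52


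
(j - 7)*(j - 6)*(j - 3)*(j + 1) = j^4 - 15*j^3 + 65*j^2 - 45*j - 126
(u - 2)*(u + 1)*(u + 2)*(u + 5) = u^4 + 6*u^3 + u^2 - 24*u - 20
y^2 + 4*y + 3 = (y + 1)*(y + 3)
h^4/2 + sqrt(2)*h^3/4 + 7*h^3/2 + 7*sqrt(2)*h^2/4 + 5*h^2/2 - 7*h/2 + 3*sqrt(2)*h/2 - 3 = (h/2 + sqrt(2)/2)*(h + 1)*(h + 6)*(h - sqrt(2)/2)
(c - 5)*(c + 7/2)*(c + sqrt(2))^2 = c^4 - 3*c^3/2 + 2*sqrt(2)*c^3 - 31*c^2/2 - 3*sqrt(2)*c^2 - 35*sqrt(2)*c - 3*c - 35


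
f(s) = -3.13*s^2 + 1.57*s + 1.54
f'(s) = 1.57 - 6.26*s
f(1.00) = -0.02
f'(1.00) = -4.69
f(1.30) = -1.71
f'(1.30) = -6.57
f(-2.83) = -27.97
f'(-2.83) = 19.29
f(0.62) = 1.31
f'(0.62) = -2.31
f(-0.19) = 1.13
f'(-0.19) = 2.76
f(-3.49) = -42.06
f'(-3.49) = 23.42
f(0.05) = 1.61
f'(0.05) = 1.26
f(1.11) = -0.57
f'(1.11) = -5.38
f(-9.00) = -266.12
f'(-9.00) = 57.91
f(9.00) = -237.86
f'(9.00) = -54.77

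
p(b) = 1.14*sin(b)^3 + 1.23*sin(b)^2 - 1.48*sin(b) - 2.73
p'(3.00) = 1.05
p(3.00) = -2.91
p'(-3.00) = 1.74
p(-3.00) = -2.50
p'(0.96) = 1.62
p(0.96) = -2.49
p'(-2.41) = 1.19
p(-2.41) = -1.53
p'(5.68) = -1.46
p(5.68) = -1.70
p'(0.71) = 1.20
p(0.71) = -2.86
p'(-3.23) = 1.23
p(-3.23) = -2.85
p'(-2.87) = 1.82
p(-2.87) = -2.27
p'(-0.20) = -1.80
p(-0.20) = -2.40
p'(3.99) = 0.93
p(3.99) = -1.41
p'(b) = 3.42*sin(b)^2*cos(b) + 2.46*sin(b)*cos(b) - 1.48*cos(b)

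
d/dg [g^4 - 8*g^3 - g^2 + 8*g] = 4*g^3 - 24*g^2 - 2*g + 8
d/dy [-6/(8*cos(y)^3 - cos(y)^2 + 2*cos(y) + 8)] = 12*(-12*cos(y)^2 + cos(y) - 1)*sin(y)/(8*cos(y)^3 - cos(y)^2 + 2*cos(y) + 8)^2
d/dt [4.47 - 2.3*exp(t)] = -2.3*exp(t)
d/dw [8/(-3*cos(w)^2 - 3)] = -32*sin(2*w)/(3*(cos(2*w) + 3)^2)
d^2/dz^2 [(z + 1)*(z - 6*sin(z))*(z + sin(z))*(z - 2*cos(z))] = 5*z^3*sin(z) + 2*z^3*cos(z) + 17*z^2*sin(z) - 20*z^2*sin(2*z) - 28*z^2*cos(z) - 12*z^2*cos(2*z) + 12*z^2 - 22*z*sin(z) - 44*z*sin(2*z) - 35*z*cos(z) + 28*z*cos(2*z) + 27*z*cos(3*z) + 6*z - 16*sin(z) - 2*sin(2*z) + 18*sin(3*z) - 7*cos(z) + 26*cos(2*z) + 27*cos(3*z) - 6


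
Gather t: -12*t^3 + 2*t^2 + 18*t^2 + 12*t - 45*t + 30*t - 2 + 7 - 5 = -12*t^3 + 20*t^2 - 3*t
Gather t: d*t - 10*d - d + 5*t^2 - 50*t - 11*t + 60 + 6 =-11*d + 5*t^2 + t*(d - 61) + 66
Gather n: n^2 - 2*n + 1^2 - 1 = n^2 - 2*n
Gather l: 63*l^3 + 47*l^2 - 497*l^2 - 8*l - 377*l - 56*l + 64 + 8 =63*l^3 - 450*l^2 - 441*l + 72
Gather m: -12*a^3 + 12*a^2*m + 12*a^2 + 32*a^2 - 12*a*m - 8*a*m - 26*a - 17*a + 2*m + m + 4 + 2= -12*a^3 + 44*a^2 - 43*a + m*(12*a^2 - 20*a + 3) + 6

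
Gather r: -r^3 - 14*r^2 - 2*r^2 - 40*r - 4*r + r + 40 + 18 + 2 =-r^3 - 16*r^2 - 43*r + 60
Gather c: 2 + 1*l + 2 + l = 2*l + 4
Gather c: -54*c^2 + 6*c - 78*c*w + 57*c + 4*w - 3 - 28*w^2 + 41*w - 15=-54*c^2 + c*(63 - 78*w) - 28*w^2 + 45*w - 18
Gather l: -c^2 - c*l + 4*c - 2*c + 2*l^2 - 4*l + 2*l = -c^2 + 2*c + 2*l^2 + l*(-c - 2)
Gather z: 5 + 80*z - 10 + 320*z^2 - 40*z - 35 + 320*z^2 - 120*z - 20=640*z^2 - 80*z - 60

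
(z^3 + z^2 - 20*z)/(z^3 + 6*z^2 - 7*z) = (z^2 + z - 20)/(z^2 + 6*z - 7)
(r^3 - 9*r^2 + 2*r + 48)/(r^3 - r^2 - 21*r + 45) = (r^2 - 6*r - 16)/(r^2 + 2*r - 15)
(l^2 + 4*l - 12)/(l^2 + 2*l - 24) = (l - 2)/(l - 4)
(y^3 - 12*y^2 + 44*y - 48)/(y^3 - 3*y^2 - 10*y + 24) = (y - 6)/(y + 3)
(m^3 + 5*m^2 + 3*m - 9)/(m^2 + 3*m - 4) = (m^2 + 6*m + 9)/(m + 4)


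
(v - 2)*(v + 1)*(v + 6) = v^3 + 5*v^2 - 8*v - 12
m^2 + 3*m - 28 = (m - 4)*(m + 7)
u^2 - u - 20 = (u - 5)*(u + 4)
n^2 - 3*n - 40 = (n - 8)*(n + 5)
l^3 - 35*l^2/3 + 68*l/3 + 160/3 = (l - 8)*(l - 5)*(l + 4/3)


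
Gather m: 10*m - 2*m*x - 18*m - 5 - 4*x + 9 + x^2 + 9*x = m*(-2*x - 8) + x^2 + 5*x + 4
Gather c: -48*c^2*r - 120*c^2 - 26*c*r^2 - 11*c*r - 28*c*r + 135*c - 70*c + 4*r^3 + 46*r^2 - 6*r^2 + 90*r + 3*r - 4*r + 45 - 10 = c^2*(-48*r - 120) + c*(-26*r^2 - 39*r + 65) + 4*r^3 + 40*r^2 + 89*r + 35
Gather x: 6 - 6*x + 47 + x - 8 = 45 - 5*x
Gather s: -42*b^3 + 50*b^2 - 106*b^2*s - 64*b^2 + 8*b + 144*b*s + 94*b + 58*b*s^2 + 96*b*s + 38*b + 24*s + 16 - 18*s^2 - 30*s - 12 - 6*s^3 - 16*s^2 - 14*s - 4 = -42*b^3 - 14*b^2 + 140*b - 6*s^3 + s^2*(58*b - 34) + s*(-106*b^2 + 240*b - 20)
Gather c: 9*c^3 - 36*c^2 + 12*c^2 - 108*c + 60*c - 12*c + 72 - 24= 9*c^3 - 24*c^2 - 60*c + 48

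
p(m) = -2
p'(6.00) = 0.00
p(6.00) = -2.00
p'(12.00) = 0.00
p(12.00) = -2.00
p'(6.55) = 0.00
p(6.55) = -2.00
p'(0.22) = 0.00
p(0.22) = -2.00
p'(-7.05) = 0.00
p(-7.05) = -2.00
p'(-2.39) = 0.00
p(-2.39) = -2.00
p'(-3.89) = 0.00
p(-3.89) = -2.00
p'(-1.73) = 0.00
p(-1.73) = -2.00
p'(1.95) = 0.00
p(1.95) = -2.00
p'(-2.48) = 0.00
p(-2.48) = -2.00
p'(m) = 0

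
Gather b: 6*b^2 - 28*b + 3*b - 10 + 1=6*b^2 - 25*b - 9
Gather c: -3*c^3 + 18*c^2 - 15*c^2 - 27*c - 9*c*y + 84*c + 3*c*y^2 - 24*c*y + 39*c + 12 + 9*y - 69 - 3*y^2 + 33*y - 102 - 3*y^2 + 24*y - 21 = -3*c^3 + 3*c^2 + c*(3*y^2 - 33*y + 96) - 6*y^2 + 66*y - 180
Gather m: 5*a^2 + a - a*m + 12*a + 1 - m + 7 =5*a^2 + 13*a + m*(-a - 1) + 8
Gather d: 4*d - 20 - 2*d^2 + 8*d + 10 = -2*d^2 + 12*d - 10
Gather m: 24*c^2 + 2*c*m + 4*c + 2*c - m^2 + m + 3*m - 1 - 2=24*c^2 + 6*c - m^2 + m*(2*c + 4) - 3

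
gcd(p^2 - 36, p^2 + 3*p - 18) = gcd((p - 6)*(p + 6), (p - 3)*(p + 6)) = p + 6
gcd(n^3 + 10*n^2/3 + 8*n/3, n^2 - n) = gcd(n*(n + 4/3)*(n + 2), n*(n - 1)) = n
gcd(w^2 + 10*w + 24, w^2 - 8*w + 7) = 1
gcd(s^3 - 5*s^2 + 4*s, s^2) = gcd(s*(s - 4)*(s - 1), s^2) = s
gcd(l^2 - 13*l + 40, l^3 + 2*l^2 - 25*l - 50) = l - 5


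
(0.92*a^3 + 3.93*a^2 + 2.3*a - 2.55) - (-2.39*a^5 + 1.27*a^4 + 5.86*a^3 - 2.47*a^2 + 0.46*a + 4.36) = 2.39*a^5 - 1.27*a^4 - 4.94*a^3 + 6.4*a^2 + 1.84*a - 6.91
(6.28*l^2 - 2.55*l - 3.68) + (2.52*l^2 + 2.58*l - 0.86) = 8.8*l^2 + 0.0300000000000002*l - 4.54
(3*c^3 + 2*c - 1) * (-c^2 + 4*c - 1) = -3*c^5 + 12*c^4 - 5*c^3 + 9*c^2 - 6*c + 1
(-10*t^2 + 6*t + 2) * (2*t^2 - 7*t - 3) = -20*t^4 + 82*t^3 - 8*t^2 - 32*t - 6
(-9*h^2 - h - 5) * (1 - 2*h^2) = 18*h^4 + 2*h^3 + h^2 - h - 5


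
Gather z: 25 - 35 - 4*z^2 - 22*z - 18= -4*z^2 - 22*z - 28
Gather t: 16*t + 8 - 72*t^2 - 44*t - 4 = -72*t^2 - 28*t + 4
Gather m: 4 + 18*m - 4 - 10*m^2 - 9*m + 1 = -10*m^2 + 9*m + 1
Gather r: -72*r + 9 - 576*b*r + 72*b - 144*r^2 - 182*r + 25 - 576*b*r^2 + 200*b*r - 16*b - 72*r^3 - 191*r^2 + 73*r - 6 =56*b - 72*r^3 + r^2*(-576*b - 335) + r*(-376*b - 181) + 28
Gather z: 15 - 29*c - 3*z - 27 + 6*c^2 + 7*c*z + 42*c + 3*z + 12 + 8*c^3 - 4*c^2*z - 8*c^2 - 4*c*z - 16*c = 8*c^3 - 2*c^2 - 3*c + z*(-4*c^2 + 3*c)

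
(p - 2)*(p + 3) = p^2 + p - 6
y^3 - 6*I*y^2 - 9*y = y*(y - 3*I)^2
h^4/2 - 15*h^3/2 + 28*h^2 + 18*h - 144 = (h/2 + 1)*(h - 8)*(h - 6)*(h - 3)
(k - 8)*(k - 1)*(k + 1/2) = k^3 - 17*k^2/2 + 7*k/2 + 4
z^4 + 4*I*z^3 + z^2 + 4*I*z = z*(z - I)*(z + I)*(z + 4*I)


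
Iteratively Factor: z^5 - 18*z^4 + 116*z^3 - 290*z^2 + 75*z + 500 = (z - 4)*(z^4 - 14*z^3 + 60*z^2 - 50*z - 125) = (z - 4)*(z + 1)*(z^3 - 15*z^2 + 75*z - 125) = (z - 5)*(z - 4)*(z + 1)*(z^2 - 10*z + 25) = (z - 5)^2*(z - 4)*(z + 1)*(z - 5)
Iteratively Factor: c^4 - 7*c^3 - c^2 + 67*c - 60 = (c - 1)*(c^3 - 6*c^2 - 7*c + 60) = (c - 5)*(c - 1)*(c^2 - c - 12) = (c - 5)*(c - 4)*(c - 1)*(c + 3)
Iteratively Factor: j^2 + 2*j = (j + 2)*(j)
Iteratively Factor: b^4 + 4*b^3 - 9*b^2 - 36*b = (b - 3)*(b^3 + 7*b^2 + 12*b) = (b - 3)*(b + 3)*(b^2 + 4*b) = (b - 3)*(b + 3)*(b + 4)*(b)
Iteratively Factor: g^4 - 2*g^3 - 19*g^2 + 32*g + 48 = (g - 4)*(g^3 + 2*g^2 - 11*g - 12) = (g - 4)*(g + 4)*(g^2 - 2*g - 3) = (g - 4)*(g + 1)*(g + 4)*(g - 3)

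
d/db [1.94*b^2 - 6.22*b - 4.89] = 3.88*b - 6.22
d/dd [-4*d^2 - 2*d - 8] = -8*d - 2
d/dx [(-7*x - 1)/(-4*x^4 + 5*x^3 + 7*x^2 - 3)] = (28*x^4 - 35*x^3 - 49*x^2 + x*(7*x + 1)*(-16*x^2 + 15*x + 14) + 21)/(4*x^4 - 5*x^3 - 7*x^2 + 3)^2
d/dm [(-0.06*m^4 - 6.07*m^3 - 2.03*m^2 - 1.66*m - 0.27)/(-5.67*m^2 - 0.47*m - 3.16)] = (0.6804*m^5 + 34.5015*m^4 + 6.4642*m^3 + 49.0855*m^2 + 9.7678*m + 5.1187)/(32.1489*m^4 + 5.3298*m^3 + 36.0553*m^2 + 2.9704*m + 9.9856)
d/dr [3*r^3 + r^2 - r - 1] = 9*r^2 + 2*r - 1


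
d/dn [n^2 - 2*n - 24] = 2*n - 2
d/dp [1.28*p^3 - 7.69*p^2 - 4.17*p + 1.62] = 3.84*p^2 - 15.38*p - 4.17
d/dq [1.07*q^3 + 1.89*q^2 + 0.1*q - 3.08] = 3.21*q^2 + 3.78*q + 0.1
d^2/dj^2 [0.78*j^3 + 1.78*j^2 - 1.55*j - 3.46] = 4.68*j + 3.56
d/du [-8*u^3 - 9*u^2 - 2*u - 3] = -24*u^2 - 18*u - 2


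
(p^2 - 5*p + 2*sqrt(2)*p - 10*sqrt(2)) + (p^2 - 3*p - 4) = 2*p^2 - 8*p + 2*sqrt(2)*p - 10*sqrt(2) - 4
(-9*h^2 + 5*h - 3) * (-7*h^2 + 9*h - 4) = 63*h^4 - 116*h^3 + 102*h^2 - 47*h + 12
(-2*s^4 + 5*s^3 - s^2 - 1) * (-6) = 12*s^4 - 30*s^3 + 6*s^2 + 6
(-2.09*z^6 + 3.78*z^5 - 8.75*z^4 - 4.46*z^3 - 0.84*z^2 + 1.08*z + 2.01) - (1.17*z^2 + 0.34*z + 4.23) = -2.09*z^6 + 3.78*z^5 - 8.75*z^4 - 4.46*z^3 - 2.01*z^2 + 0.74*z - 2.22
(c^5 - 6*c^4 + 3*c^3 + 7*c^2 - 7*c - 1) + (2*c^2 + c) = c^5 - 6*c^4 + 3*c^3 + 9*c^2 - 6*c - 1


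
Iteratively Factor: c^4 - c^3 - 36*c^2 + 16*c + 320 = (c - 5)*(c^3 + 4*c^2 - 16*c - 64) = (c - 5)*(c + 4)*(c^2 - 16) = (c - 5)*(c + 4)^2*(c - 4)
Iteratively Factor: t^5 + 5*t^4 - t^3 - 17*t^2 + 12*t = (t - 1)*(t^4 + 6*t^3 + 5*t^2 - 12*t) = (t - 1)*(t + 4)*(t^3 + 2*t^2 - 3*t) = t*(t - 1)*(t + 4)*(t^2 + 2*t - 3) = t*(t - 1)^2*(t + 4)*(t + 3)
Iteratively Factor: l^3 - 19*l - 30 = (l - 5)*(l^2 + 5*l + 6) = (l - 5)*(l + 3)*(l + 2)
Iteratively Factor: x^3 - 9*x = (x - 3)*(x^2 + 3*x) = (x - 3)*(x + 3)*(x)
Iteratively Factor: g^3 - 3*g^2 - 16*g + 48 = (g - 3)*(g^2 - 16) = (g - 3)*(g + 4)*(g - 4)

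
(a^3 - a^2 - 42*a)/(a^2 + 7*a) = (a^2 - a - 42)/(a + 7)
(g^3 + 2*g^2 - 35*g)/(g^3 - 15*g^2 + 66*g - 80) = g*(g + 7)/(g^2 - 10*g + 16)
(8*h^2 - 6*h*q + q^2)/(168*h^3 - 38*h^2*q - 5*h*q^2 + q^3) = (-2*h + q)/(-42*h^2 - h*q + q^2)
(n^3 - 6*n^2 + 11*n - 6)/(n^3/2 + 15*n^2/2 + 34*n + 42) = 2*(n^3 - 6*n^2 + 11*n - 6)/(n^3 + 15*n^2 + 68*n + 84)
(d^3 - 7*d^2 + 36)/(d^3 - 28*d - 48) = (d - 3)/(d + 4)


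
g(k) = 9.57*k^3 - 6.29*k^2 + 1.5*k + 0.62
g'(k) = 28.71*k^2 - 12.58*k + 1.5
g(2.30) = 87.23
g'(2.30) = 124.44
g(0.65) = 1.57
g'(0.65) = 5.45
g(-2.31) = -154.37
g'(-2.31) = 183.76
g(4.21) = 609.55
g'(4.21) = 457.40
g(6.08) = 1928.13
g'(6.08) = 986.32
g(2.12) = 66.71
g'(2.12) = 103.86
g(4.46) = 731.21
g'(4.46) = 516.48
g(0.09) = 0.71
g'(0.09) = 0.60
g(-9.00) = -7498.90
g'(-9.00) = 2440.23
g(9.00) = 6481.16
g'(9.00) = 2213.79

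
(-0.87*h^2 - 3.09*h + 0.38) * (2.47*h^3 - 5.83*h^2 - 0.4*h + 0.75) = -2.1489*h^5 - 2.5602*h^4 + 19.3013*h^3 - 1.6319*h^2 - 2.4695*h + 0.285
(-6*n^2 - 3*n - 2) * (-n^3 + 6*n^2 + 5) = 6*n^5 - 33*n^4 - 16*n^3 - 42*n^2 - 15*n - 10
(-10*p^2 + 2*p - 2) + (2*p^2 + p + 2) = -8*p^2 + 3*p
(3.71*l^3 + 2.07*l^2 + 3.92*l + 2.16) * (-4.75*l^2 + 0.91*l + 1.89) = -17.6225*l^5 - 6.4564*l^4 - 9.7244*l^3 - 2.7805*l^2 + 9.3744*l + 4.0824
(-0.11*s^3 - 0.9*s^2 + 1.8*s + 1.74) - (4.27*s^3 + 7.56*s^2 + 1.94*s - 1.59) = -4.38*s^3 - 8.46*s^2 - 0.14*s + 3.33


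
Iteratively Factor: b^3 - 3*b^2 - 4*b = (b - 4)*(b^2 + b) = (b - 4)*(b + 1)*(b)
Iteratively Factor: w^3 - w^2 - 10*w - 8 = (w - 4)*(w^2 + 3*w + 2) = (w - 4)*(w + 1)*(w + 2)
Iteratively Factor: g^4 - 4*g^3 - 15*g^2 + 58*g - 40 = (g - 1)*(g^3 - 3*g^2 - 18*g + 40) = (g - 5)*(g - 1)*(g^2 + 2*g - 8) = (g - 5)*(g - 1)*(g + 4)*(g - 2)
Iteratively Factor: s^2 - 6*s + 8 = (s - 4)*(s - 2)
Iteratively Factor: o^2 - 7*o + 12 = (o - 4)*(o - 3)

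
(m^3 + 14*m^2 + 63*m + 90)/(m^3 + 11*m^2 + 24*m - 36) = (m^2 + 8*m + 15)/(m^2 + 5*m - 6)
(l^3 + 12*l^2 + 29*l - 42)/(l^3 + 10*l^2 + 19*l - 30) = (l + 7)/(l + 5)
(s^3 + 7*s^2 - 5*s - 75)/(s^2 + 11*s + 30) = (s^2 + 2*s - 15)/(s + 6)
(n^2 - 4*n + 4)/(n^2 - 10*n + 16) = (n - 2)/(n - 8)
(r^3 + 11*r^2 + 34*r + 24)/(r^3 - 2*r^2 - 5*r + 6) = (r^3 + 11*r^2 + 34*r + 24)/(r^3 - 2*r^2 - 5*r + 6)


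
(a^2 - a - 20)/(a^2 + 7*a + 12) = (a - 5)/(a + 3)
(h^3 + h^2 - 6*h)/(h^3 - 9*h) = (h - 2)/(h - 3)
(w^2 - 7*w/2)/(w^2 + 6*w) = (w - 7/2)/(w + 6)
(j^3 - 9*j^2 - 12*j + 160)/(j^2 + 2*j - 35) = (j^2 - 4*j - 32)/(j + 7)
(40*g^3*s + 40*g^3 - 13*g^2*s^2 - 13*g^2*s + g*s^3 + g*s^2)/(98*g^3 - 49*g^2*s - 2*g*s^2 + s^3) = g*(40*g^2*s + 40*g^2 - 13*g*s^2 - 13*g*s + s^3 + s^2)/(98*g^3 - 49*g^2*s - 2*g*s^2 + s^3)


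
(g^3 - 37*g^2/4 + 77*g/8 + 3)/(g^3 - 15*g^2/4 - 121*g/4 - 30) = (8*g^2 - 10*g - 3)/(2*(4*g^2 + 17*g + 15))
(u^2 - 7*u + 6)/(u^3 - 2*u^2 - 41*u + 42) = (u - 6)/(u^2 - u - 42)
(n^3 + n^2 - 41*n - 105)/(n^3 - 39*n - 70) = (n + 3)/(n + 2)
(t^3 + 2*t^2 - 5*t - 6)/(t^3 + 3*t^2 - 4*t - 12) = (t + 1)/(t + 2)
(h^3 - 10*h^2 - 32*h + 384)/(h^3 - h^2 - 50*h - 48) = (h - 8)/(h + 1)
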